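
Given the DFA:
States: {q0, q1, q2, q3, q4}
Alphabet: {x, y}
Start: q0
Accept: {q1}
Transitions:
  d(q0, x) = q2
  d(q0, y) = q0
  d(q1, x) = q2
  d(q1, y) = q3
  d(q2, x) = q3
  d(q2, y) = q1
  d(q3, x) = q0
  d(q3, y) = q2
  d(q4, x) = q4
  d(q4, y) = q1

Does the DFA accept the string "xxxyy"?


Trace: q0 -> q2 -> q3 -> q0 -> q0 -> q0
Final state: q0
Accept states: {q1}

No, rejected (final state q0 is not an accept state)


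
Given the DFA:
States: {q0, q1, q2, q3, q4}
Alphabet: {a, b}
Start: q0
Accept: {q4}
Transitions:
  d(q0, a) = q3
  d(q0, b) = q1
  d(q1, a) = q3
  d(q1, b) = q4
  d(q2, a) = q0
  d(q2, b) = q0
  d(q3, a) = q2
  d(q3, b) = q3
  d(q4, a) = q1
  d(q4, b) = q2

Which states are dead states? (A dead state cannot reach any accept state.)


Forward reachability from each state:
  q0 -> reaches accept state q4 (live)
  q1 -> reaches accept state q4 (live)
  q2 -> reaches accept state q4 (live)
  q3 -> reaches accept state q4 (live)
  q4 -> reaches accept state q4 (live)

None (all states can reach an accept state)


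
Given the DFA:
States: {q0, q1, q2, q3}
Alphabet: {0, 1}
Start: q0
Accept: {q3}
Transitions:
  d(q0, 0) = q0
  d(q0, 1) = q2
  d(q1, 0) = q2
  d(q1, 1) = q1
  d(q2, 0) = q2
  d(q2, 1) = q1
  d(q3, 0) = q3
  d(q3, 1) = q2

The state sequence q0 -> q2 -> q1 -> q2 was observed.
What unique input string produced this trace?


Trace back each transition to find the symbol:
  q0 --[1]--> q2
  q2 --[1]--> q1
  q1 --[0]--> q2

"110"


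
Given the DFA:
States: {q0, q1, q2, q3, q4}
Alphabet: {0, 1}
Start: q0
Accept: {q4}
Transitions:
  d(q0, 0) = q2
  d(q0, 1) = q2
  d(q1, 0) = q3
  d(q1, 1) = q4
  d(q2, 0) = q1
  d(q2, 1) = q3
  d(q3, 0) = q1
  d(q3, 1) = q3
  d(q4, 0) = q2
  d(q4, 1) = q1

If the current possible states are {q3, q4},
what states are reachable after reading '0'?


Apply transition on '0' from each current state:
  d(q3, 0) = q1
  d(q4, 0) = q2

{q1, q2}


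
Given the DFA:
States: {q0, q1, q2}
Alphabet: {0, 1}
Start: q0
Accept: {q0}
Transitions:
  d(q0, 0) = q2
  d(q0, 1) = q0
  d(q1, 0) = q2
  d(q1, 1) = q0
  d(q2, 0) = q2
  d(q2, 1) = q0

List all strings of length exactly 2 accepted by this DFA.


All strings of length 2: 4 total
Accepted: 2

"01", "11"


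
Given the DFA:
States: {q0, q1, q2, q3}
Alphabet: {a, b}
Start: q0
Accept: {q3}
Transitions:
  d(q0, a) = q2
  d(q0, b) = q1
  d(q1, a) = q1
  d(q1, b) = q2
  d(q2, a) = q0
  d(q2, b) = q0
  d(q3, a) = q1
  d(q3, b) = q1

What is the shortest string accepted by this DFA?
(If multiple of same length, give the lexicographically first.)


BFS by string length (lex-first path to each state shown):
  len 0: q0<-""
  len 1: q1<-"b", q2<-"a"
  len 2: q0<-"aa", q1<-"ba", q2<-"bb"
  len 3: q0<-"bba", q1<-"aab", q2<-"aaa"
  len 4: q0<-"aaaa", q1<-"aaba", q2<-"aabb"
  len 5: q0<-"aabba", q1<-"aaaab", q2<-"aaaaa"
  len 6: q0<-"aaaaaa", q1<-"aaaaba", q2<-"aaaabb"
  len 7: q0<-"aaaabba", q1<-"aaaaaab", q2<-"aaaaaaa"
  len 8: q0<-"aaaaaaaa", q1<-"aaaaaaba", q2<-"aaaaaabb"

No string accepted (empty language)


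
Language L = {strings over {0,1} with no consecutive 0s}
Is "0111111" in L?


'00' does not occur

Yes, "0111111" is in L


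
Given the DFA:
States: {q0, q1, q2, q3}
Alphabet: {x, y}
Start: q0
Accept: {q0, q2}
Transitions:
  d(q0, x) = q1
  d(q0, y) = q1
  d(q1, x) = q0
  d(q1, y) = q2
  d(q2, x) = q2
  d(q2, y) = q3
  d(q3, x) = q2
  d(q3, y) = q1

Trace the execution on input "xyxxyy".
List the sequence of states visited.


Input: xyxxyy
d(q0, x) = q1
d(q1, y) = q2
d(q2, x) = q2
d(q2, x) = q2
d(q2, y) = q3
d(q3, y) = q1


q0 -> q1 -> q2 -> q2 -> q2 -> q3 -> q1


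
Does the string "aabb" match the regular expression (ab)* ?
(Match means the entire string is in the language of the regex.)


|string| = 4; first = 'a'; last = 'b'

No, "aabb" does not match (ab)*


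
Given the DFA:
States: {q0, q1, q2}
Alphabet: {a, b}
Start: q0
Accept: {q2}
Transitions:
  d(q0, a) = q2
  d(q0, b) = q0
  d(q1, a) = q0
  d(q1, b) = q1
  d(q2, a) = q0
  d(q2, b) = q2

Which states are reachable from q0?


BFS from q0:
  layer 0: {q0}
  layer 1: {q2}

{q0, q2}


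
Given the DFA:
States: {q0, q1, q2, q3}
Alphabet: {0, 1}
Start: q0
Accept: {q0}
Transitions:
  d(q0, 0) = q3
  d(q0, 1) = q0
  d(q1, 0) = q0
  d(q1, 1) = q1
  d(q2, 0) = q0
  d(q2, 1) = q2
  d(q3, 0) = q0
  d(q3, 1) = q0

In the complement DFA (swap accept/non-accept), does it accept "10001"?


Trace: q0 -> q0 -> q3 -> q0 -> q3 -> q0
Final: q0
Original accept: {q0}
Complement: q0 is in original accept

No, complement rejects (original accepts)


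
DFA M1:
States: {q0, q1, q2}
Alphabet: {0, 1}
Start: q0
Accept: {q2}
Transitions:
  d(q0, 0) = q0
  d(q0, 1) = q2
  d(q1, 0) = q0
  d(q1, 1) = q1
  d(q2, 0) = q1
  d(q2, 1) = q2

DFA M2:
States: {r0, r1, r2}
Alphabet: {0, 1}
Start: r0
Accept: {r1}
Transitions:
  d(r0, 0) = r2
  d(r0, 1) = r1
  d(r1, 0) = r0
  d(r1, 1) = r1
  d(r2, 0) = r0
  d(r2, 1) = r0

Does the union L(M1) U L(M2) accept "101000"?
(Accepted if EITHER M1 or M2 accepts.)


M1: final=q0 accepted=False
M2: final=r0 accepted=False

No, union rejects (neither accepts)


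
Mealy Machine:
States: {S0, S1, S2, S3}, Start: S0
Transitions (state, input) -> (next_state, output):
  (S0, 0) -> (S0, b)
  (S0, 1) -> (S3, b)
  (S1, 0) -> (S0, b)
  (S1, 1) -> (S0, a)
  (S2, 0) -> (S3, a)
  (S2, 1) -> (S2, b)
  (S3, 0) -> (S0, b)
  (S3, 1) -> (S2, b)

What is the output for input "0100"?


Step-by-step:
  (S0, 0) -> (S0, b)
  (S0, 1) -> (S3, b)
  (S3, 0) -> (S0, b)
  (S0, 0) -> (S0, b)

"bbbb"


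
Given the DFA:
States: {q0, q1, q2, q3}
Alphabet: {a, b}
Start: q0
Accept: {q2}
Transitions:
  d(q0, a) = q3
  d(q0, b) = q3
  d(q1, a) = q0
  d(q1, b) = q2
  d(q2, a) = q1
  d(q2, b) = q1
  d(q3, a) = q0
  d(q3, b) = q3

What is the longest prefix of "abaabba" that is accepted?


Run the DFA, marking each prefix where the state is accepting:
  "" -> q0 [reject]
  "a" -> q3 [reject]
  "ab" -> q3 [reject]
  "aba" -> q0 [reject]
  "abaa" -> q3 [reject]
  "abaab" -> q3 [reject]
  "abaabb" -> q3 [reject]
  "abaabba" -> q0 [reject]

No prefix is accepted


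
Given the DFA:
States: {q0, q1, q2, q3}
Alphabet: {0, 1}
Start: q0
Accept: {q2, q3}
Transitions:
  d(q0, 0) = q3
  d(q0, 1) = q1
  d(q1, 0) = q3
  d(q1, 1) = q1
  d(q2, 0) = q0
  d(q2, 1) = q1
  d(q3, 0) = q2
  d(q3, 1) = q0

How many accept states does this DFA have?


Accept states listed: {q2, q3}
Counting: q2(1) q3(2)

2


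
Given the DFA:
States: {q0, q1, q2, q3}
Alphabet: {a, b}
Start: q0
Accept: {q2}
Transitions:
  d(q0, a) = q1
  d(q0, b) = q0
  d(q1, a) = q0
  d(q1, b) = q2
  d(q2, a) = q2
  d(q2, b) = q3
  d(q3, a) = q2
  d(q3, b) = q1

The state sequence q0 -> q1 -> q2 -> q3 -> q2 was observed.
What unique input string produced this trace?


Trace back each transition to find the symbol:
  q0 --[a]--> q1
  q1 --[b]--> q2
  q2 --[b]--> q3
  q3 --[a]--> q2

"abba"


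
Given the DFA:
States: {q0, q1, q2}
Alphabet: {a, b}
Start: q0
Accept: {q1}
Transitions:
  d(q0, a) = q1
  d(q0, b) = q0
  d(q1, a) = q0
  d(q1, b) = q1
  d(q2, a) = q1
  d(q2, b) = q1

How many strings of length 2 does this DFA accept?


Enumerating all length-2 strings:
  "aa" -> q0 [reject]
  "ab" -> q1 [accept]
  "ba" -> q1 [accept]
  "bb" -> q0 [reject]

2 out of 4


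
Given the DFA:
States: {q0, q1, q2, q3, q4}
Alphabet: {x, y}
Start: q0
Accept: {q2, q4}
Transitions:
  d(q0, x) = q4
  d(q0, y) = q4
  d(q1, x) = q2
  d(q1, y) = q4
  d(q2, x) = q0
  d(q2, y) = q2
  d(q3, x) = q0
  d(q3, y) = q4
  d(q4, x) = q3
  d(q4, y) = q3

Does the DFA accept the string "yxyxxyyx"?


Trace: q0 -> q4 -> q3 -> q4 -> q3 -> q0 -> q4 -> q3 -> q0
Final state: q0
Accept states: {q2, q4}

No, rejected (final state q0 is not an accept state)


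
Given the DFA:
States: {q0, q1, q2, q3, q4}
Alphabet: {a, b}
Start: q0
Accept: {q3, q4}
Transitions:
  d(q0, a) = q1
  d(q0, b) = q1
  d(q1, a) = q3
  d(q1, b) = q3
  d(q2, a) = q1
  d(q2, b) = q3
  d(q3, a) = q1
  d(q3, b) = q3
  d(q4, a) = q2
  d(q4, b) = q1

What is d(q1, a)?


Looking up transition d(q1, a)

q3


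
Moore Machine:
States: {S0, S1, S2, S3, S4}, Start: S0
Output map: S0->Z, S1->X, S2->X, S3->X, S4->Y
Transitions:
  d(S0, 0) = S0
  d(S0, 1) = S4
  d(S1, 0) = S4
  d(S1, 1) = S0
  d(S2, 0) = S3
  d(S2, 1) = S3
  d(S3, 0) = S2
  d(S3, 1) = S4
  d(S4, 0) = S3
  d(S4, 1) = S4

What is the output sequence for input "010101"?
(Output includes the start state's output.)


Start: S0 (output Z)
  --0--> S0 (output Z)
  --1--> S4 (output Y)
  --0--> S3 (output X)
  --1--> S4 (output Y)
  --0--> S3 (output X)
  --1--> S4 (output Y)

"ZZYXYXY"


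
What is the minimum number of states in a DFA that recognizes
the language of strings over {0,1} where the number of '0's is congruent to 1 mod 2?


States track (count of '0') mod 2.
Need 2 states: one per remainder 0..1; accept = remainder 1.

2


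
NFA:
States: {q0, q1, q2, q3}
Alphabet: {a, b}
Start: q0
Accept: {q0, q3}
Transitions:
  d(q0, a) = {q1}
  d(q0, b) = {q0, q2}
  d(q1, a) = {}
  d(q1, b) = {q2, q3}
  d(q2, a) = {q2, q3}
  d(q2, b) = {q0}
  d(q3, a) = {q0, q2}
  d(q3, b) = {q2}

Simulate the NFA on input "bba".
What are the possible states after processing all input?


Start: {q0}
  --b--> {q0, q2}
  --b--> {q0, q2}
  --a--> {q1, q2, q3}

{q1, q2, q3}


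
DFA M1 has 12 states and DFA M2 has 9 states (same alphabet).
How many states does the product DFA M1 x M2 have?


Product construction pairs every M1 state with every M2 state.
12 * 9 = 108

108


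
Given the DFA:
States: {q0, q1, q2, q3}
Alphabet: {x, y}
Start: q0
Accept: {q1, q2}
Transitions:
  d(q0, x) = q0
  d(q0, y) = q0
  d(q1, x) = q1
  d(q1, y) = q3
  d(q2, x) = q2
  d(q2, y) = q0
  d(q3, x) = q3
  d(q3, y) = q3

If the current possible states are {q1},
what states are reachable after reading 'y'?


Apply transition on 'y' from each current state:
  d(q1, y) = q3

{q3}


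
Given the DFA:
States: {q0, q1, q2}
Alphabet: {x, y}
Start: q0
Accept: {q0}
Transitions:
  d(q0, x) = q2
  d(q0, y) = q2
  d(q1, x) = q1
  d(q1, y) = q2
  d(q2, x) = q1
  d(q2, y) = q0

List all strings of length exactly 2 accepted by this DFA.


All strings of length 2: 4 total
Accepted: 2

"xy", "yy"


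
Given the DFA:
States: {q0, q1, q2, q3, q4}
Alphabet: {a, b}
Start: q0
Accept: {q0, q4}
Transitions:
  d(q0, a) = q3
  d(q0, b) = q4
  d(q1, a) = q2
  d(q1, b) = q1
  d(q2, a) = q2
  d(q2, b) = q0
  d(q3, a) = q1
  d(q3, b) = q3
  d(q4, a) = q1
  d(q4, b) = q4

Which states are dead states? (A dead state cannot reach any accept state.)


Forward reachability from each state:
  q0 -> reaches accept state q0 (live)
  q1 -> reaches accept state q0 (live)
  q2 -> reaches accept state q0 (live)
  q3 -> reaches accept state q0 (live)
  q4 -> reaches accept state q0 (live)

None (all states can reach an accept state)


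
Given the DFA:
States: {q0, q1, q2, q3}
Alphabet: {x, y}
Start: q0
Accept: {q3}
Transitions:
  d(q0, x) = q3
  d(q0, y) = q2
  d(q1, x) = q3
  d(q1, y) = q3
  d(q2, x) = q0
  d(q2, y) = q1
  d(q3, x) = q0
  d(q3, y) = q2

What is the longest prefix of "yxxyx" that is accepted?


Run the DFA, marking each prefix where the state is accepting:
  "" -> q0 [reject]
  "y" -> q2 [reject]
  "yx" -> q0 [reject]
  "yxx" -> q3 [accept]
  "yxxy" -> q2 [reject]
  "yxxyx" -> q0 [reject]

"yxx"


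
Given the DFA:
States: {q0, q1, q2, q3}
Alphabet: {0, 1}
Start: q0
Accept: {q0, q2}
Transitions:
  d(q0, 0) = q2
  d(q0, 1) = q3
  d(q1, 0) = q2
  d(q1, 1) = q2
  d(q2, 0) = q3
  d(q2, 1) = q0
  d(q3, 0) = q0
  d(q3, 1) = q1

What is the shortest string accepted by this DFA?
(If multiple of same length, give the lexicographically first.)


BFS by string length (lex-first path to each state shown):
  len 0: q0<-""
Found accept state at length 0.

"" (empty string)


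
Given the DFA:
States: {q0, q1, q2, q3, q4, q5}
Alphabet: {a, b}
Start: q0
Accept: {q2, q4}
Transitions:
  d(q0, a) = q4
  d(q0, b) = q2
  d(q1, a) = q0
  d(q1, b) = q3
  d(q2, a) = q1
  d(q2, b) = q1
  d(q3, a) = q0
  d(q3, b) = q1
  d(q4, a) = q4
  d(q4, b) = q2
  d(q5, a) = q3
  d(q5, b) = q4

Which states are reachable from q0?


BFS from q0:
  layer 0: {q0}
  layer 1: {q2, q4}
  layer 2: {q1}
  layer 3: {q3}

{q0, q1, q2, q3, q4}


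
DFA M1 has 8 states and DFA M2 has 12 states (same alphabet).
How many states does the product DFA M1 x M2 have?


Product construction pairs every M1 state with every M2 state.
8 * 12 = 96

96


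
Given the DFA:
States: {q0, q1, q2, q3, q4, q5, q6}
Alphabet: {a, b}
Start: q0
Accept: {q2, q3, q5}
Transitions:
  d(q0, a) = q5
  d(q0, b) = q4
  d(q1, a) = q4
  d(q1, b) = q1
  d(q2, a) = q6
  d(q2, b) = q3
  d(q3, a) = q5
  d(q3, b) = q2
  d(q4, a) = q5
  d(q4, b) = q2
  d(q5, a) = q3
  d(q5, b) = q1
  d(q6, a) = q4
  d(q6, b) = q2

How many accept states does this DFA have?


Accept states listed: {q2, q3, q5}
Counting: q2(1) q3(2) q5(3)

3


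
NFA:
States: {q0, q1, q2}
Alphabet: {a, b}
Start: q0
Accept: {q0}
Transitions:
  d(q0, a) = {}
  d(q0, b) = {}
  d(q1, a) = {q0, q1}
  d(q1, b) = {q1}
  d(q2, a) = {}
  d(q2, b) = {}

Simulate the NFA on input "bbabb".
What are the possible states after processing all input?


Start: {q0}
  --b--> {}
  --b--> {}
  --a--> {}
  --b--> {}
  --b--> {}

{} (empty set, no valid transitions)


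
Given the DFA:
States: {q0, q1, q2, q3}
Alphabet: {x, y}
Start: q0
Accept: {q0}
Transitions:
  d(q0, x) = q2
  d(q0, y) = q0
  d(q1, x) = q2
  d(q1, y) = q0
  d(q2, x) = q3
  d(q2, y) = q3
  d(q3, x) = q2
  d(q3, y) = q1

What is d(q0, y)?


Looking up transition d(q0, y)

q0


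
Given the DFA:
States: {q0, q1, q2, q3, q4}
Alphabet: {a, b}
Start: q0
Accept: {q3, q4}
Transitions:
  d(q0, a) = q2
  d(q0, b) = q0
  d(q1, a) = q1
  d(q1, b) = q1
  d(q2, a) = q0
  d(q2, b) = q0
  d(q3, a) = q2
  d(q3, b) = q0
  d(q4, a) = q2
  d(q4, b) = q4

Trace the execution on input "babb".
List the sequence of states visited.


Input: babb
d(q0, b) = q0
d(q0, a) = q2
d(q2, b) = q0
d(q0, b) = q0


q0 -> q0 -> q2 -> q0 -> q0


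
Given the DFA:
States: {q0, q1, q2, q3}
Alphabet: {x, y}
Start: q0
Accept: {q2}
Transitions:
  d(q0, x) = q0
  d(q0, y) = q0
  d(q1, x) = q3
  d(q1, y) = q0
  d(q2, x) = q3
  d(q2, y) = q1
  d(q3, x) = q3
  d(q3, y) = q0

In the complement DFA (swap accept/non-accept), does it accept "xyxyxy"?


Trace: q0 -> q0 -> q0 -> q0 -> q0 -> q0 -> q0
Final: q0
Original accept: {q2}
Complement: q0 is not in original accept

Yes, complement accepts (original rejects)


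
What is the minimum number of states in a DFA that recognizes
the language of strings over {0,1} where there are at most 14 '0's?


States: count = 0, 1, ..., 14 (all accepting; 15 states), plus a dead state for count > 14.
Total: 15 + 1 = 16.

16


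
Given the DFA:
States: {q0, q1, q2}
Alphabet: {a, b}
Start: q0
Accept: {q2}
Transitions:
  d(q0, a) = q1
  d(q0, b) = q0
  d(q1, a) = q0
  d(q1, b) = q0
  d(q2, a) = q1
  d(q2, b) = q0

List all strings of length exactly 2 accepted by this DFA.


All strings of length 2: 4 total
Accepted: 0

None


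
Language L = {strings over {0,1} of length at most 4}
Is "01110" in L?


length = 5

No, "01110" is not in L


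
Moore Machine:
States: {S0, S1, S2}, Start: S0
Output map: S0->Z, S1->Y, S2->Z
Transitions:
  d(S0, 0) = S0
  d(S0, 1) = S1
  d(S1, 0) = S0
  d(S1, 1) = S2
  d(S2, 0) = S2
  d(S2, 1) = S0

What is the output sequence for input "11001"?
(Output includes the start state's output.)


Start: S0 (output Z)
  --1--> S1 (output Y)
  --1--> S2 (output Z)
  --0--> S2 (output Z)
  --0--> S2 (output Z)
  --1--> S0 (output Z)

"ZYZZZZ"


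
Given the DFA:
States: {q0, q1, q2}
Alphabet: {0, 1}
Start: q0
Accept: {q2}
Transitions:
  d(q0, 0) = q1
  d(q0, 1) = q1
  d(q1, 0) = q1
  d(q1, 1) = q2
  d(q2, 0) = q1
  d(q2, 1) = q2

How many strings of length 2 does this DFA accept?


Enumerating all length-2 strings:
  "00" -> q1 [reject]
  "01" -> q2 [accept]
  "10" -> q1 [reject]
  "11" -> q2 [accept]

2 out of 4


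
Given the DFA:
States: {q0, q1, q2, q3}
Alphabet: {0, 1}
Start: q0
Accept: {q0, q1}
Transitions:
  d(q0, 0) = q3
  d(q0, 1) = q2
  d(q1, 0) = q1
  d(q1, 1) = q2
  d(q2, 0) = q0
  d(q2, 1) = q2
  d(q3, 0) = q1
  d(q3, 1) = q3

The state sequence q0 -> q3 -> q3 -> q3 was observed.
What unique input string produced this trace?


Trace back each transition to find the symbol:
  q0 --[0]--> q3
  q3 --[1]--> q3
  q3 --[1]--> q3

"011"


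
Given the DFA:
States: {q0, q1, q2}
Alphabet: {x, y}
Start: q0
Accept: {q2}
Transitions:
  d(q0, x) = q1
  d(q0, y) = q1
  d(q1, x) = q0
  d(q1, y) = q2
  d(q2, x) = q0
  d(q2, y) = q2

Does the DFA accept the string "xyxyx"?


Trace: q0 -> q1 -> q2 -> q0 -> q1 -> q0
Final state: q0
Accept states: {q2}

No, rejected (final state q0 is not an accept state)


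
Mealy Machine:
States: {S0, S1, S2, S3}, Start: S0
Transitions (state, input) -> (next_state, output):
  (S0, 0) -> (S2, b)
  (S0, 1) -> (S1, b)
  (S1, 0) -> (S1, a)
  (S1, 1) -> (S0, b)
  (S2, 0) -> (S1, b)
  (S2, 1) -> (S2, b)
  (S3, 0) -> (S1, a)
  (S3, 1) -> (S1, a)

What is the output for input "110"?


Step-by-step:
  (S0, 1) -> (S1, b)
  (S1, 1) -> (S0, b)
  (S0, 0) -> (S2, b)

"bbb"


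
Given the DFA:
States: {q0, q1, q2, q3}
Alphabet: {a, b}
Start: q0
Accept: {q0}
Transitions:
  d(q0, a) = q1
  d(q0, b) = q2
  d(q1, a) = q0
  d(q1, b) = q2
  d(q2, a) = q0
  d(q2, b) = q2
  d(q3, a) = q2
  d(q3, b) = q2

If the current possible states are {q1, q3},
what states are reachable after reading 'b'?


Apply transition on 'b' from each current state:
  d(q1, b) = q2
  d(q3, b) = q2

{q2}


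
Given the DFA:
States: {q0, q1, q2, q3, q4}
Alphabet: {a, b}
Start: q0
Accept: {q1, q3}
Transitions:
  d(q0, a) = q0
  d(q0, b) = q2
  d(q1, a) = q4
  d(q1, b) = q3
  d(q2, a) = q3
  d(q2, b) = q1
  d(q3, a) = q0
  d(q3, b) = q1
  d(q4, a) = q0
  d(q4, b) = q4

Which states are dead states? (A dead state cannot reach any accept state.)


Forward reachability from each state:
  q0 -> reaches accept state q1 (live)
  q1 -> reaches accept state q1 (live)
  q2 -> reaches accept state q1 (live)
  q3 -> reaches accept state q1 (live)
  q4 -> reaches accept state q1 (live)

None (all states can reach an accept state)


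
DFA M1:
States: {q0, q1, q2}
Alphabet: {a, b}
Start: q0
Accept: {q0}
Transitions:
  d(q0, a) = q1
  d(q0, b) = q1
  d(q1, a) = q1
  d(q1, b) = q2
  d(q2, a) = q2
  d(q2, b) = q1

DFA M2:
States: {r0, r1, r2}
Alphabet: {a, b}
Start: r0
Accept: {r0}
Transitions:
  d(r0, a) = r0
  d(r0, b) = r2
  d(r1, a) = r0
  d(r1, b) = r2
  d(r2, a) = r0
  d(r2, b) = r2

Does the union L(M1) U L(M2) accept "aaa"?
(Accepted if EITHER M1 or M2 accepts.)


M1: final=q1 accepted=False
M2: final=r0 accepted=True

Yes, union accepts


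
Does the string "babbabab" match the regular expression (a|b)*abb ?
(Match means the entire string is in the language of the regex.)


|string| = 8; first = 'b'; last = 'b'

No, "babbabab" does not match (a|b)*abb


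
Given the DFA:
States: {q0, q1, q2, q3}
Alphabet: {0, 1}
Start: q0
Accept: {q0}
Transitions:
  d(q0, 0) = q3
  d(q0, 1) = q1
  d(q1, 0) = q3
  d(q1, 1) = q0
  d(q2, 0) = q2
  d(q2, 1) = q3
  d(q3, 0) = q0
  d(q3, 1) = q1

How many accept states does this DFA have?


Accept states listed: {q0}
Counting: q0(1)

1


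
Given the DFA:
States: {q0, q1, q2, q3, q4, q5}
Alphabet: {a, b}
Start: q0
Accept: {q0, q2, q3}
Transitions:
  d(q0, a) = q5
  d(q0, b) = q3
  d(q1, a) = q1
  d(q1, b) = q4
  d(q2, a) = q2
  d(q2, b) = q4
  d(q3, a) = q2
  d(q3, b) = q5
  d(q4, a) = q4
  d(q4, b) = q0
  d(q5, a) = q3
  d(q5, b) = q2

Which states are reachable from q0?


BFS from q0:
  layer 0: {q0}
  layer 1: {q3, q5}
  layer 2: {q2}
  layer 3: {q4}

{q0, q2, q3, q4, q5}


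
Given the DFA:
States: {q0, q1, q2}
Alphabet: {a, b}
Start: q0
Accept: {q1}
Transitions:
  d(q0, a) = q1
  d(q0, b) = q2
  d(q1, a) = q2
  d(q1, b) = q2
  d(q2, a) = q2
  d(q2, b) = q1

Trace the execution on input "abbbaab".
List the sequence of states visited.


Input: abbbaab
d(q0, a) = q1
d(q1, b) = q2
d(q2, b) = q1
d(q1, b) = q2
d(q2, a) = q2
d(q2, a) = q2
d(q2, b) = q1


q0 -> q1 -> q2 -> q1 -> q2 -> q2 -> q2 -> q1


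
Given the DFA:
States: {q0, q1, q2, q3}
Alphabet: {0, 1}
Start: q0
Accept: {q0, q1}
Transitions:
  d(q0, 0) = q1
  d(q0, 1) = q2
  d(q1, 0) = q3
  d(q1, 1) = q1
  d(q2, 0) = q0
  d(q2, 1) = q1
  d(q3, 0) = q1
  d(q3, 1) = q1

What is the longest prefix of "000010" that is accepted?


Run the DFA, marking each prefix where the state is accepting:
  "" -> q0 [accept]
  "0" -> q1 [accept]
  "00" -> q3 [reject]
  "000" -> q1 [accept]
  "0000" -> q3 [reject]
  "00001" -> q1 [accept]
  "000010" -> q3 [reject]

"00001"


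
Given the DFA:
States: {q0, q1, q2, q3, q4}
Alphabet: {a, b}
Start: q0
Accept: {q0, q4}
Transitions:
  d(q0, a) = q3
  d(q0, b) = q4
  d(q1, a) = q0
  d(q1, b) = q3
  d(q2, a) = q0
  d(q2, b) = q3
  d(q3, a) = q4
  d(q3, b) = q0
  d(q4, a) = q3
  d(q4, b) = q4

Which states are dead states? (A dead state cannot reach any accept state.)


Forward reachability from each state:
  q0 -> reaches accept state q0 (live)
  q1 -> reaches accept state q0 (live)
  q2 -> reaches accept state q0 (live)
  q3 -> reaches accept state q0 (live)
  q4 -> reaches accept state q0 (live)

None (all states can reach an accept state)


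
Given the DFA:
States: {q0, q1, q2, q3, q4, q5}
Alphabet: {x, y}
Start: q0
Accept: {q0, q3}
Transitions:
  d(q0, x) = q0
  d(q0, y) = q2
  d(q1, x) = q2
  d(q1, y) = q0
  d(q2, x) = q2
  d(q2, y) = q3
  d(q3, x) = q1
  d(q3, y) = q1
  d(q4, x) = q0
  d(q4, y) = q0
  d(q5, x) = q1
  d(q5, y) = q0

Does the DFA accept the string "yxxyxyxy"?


Trace: q0 -> q2 -> q2 -> q2 -> q3 -> q1 -> q0 -> q0 -> q2
Final state: q2
Accept states: {q0, q3}

No, rejected (final state q2 is not an accept state)


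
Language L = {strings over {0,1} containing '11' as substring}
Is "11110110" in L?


'11' occurs at index 0

Yes, "11110110" is in L


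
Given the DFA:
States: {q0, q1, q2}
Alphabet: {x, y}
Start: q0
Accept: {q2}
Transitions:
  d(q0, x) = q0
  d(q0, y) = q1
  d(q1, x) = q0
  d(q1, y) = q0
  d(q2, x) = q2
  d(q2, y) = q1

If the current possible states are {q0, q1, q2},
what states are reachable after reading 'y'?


Apply transition on 'y' from each current state:
  d(q0, y) = q1
  d(q1, y) = q0
  d(q2, y) = q1

{q0, q1}


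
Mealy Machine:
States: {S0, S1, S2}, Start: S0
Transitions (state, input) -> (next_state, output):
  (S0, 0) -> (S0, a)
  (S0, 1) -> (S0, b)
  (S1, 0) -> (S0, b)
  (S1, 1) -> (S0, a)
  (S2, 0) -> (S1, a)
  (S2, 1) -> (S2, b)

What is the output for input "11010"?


Step-by-step:
  (S0, 1) -> (S0, b)
  (S0, 1) -> (S0, b)
  (S0, 0) -> (S0, a)
  (S0, 1) -> (S0, b)
  (S0, 0) -> (S0, a)

"bbaba"


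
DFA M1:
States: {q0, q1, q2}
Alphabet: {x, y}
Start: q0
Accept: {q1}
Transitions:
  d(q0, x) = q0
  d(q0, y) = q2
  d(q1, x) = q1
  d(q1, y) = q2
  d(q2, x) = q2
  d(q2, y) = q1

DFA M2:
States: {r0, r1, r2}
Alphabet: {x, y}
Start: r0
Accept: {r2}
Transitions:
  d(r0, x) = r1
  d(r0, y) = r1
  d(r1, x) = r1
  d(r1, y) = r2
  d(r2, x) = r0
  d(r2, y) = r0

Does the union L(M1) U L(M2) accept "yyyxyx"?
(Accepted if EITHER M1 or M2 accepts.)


M1: final=q1 accepted=True
M2: final=r0 accepted=False

Yes, union accepts


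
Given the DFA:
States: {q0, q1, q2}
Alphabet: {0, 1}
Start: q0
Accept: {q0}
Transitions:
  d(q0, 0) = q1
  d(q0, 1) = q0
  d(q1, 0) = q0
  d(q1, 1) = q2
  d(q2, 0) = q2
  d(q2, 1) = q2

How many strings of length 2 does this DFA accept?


Enumerating all length-2 strings:
  "00" -> q0 [accept]
  "01" -> q2 [reject]
  "10" -> q1 [reject]
  "11" -> q0 [accept]

2 out of 4


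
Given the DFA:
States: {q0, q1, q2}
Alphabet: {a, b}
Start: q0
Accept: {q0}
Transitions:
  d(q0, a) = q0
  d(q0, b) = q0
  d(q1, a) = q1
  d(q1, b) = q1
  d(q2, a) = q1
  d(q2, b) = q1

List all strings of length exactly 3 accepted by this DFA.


All strings of length 3: 8 total
Accepted: 8

"aaa", "aab", "aba", "abb", "baa", "bab", "bba", "bbb"


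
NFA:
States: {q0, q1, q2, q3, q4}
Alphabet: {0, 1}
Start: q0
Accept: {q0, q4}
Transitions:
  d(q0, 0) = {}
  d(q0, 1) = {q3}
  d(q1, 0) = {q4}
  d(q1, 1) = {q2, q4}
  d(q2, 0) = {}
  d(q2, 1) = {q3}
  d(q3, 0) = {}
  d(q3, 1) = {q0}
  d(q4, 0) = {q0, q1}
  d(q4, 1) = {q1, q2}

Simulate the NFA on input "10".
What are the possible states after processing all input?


Start: {q0}
  --1--> {q3}
  --0--> {}

{} (empty set, no valid transitions)


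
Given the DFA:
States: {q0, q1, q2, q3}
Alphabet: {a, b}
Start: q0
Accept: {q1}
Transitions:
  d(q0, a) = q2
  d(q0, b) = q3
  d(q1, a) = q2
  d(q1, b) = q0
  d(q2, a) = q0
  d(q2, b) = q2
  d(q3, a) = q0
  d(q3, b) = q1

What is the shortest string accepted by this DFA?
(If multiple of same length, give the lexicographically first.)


BFS by string length (lex-first path to each state shown):
  len 0: q0<-""
  len 1: q2<-"a", q3<-"b"
  len 2: q0<-"aa", q1<-"bb", q2<-"ab"
Found accept state at length 2.

"bb"


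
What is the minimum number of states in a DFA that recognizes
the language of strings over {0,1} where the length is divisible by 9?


States track (length) mod 9.
Need 9 states: one per remainder 0..8; accept = remainder 0.

9


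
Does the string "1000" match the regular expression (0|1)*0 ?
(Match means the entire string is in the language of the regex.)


|string| = 4; first = '1'; last = '0'

Yes, "1000" matches (0|1)*0


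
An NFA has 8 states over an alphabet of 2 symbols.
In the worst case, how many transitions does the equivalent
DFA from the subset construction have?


Subset construction: one DFA state per subset of NFA states = 2^8 = 256 states.
Each DFA state has 2 outgoing transitions: 256 * 2 = 512

512


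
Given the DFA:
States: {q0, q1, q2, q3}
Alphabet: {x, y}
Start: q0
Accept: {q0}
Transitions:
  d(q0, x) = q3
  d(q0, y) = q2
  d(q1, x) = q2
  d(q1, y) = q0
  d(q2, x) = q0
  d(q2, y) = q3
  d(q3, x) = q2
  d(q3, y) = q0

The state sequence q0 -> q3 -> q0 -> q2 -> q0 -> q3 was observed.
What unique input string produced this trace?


Trace back each transition to find the symbol:
  q0 --[x]--> q3
  q3 --[y]--> q0
  q0 --[y]--> q2
  q2 --[x]--> q0
  q0 --[x]--> q3

"xyyxx"


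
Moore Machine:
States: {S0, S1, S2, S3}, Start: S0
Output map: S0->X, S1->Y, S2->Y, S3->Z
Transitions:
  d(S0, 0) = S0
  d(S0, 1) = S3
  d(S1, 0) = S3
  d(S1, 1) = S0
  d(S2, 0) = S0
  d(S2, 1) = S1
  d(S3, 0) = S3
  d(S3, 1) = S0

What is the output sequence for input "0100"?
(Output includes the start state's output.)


Start: S0 (output X)
  --0--> S0 (output X)
  --1--> S3 (output Z)
  --0--> S3 (output Z)
  --0--> S3 (output Z)

"XXZZZ"


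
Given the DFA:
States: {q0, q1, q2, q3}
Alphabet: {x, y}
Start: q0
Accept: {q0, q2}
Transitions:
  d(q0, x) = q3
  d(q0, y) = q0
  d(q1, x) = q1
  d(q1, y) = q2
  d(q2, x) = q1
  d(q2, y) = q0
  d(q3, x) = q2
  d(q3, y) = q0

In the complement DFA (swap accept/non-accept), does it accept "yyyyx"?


Trace: q0 -> q0 -> q0 -> q0 -> q0 -> q3
Final: q3
Original accept: {q0, q2}
Complement: q3 is not in original accept

Yes, complement accepts (original rejects)


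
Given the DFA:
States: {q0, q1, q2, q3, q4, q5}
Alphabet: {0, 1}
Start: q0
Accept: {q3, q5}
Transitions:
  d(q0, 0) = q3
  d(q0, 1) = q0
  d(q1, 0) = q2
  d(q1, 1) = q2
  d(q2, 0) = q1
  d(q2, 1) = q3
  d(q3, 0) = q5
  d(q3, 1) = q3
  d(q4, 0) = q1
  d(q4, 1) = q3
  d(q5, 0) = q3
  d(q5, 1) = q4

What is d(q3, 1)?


Looking up transition d(q3, 1)

q3


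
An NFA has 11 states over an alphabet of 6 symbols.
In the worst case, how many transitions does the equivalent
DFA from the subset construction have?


Subset construction: one DFA state per subset of NFA states = 2^11 = 2048 states.
Each DFA state has 6 outgoing transitions: 2048 * 6 = 12288

12288


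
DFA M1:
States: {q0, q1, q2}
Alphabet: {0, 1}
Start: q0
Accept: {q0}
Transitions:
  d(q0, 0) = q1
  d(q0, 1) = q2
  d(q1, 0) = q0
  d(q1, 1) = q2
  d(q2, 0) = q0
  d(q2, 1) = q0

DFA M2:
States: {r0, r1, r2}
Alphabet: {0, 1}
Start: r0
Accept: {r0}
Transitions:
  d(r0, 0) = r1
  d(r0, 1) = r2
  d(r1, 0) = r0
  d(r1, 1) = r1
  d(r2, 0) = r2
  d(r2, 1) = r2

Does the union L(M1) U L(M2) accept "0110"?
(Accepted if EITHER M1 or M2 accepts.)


M1: final=q1 accepted=False
M2: final=r0 accepted=True

Yes, union accepts


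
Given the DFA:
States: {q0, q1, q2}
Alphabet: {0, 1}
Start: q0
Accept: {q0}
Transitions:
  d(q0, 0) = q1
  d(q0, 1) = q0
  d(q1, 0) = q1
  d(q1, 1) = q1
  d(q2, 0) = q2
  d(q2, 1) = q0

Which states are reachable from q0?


BFS from q0:
  layer 0: {q0}
  layer 1: {q1}

{q0, q1}


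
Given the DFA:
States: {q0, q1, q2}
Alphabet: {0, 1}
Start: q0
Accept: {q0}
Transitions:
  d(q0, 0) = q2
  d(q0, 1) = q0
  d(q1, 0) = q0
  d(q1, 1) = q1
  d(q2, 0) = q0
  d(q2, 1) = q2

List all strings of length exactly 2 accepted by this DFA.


All strings of length 2: 4 total
Accepted: 2

"00", "11"


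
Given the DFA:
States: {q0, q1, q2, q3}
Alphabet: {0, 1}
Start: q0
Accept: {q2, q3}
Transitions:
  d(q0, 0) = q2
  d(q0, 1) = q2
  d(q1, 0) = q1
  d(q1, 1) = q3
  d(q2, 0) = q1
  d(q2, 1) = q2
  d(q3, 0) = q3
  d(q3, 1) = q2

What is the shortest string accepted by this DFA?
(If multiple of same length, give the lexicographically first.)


BFS by string length (lex-first path to each state shown):
  len 0: q0<-""
  len 1: q2<-"0"
Found accept state at length 1.

"0"


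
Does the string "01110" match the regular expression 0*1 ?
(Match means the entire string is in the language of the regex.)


|string| = 5; first = '0'; last = '0'

No, "01110" does not match 0*1


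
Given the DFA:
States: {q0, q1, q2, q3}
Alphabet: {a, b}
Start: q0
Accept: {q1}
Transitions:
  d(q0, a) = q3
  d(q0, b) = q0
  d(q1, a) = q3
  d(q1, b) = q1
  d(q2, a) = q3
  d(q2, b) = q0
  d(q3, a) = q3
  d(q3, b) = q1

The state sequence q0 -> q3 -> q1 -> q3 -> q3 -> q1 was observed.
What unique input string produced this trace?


Trace back each transition to find the symbol:
  q0 --[a]--> q3
  q3 --[b]--> q1
  q1 --[a]--> q3
  q3 --[a]--> q3
  q3 --[b]--> q1

"abaab"


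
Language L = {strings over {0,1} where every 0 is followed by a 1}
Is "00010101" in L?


'00' present: True; ends with '0': False

No, "00010101" is not in L


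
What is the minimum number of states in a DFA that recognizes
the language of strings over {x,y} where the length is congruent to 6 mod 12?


States track (length) mod 12.
Need 12 states: one per remainder 0..11; accept = remainder 6.

12


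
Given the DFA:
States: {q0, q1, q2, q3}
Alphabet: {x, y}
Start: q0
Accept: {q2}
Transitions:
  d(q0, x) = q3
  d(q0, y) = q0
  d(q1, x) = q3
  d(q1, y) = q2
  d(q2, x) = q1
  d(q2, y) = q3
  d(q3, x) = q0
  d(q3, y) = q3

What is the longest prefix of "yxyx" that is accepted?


Run the DFA, marking each prefix where the state is accepting:
  "" -> q0 [reject]
  "y" -> q0 [reject]
  "yx" -> q3 [reject]
  "yxy" -> q3 [reject]
  "yxyx" -> q0 [reject]

No prefix is accepted


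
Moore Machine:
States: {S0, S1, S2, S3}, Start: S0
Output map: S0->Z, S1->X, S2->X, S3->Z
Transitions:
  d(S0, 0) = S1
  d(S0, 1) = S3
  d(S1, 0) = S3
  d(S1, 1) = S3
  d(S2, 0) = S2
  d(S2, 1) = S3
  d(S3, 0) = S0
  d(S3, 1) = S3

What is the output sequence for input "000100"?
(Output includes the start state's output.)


Start: S0 (output Z)
  --0--> S1 (output X)
  --0--> S3 (output Z)
  --0--> S0 (output Z)
  --1--> S3 (output Z)
  --0--> S0 (output Z)
  --0--> S1 (output X)

"ZXZZZZX"


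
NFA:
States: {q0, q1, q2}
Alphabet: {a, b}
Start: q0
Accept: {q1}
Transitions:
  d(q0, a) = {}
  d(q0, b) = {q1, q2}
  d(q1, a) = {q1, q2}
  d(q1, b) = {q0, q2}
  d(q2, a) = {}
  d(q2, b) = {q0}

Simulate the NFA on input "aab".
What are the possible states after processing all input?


Start: {q0}
  --a--> {}
  --a--> {}
  --b--> {}

{} (empty set, no valid transitions)


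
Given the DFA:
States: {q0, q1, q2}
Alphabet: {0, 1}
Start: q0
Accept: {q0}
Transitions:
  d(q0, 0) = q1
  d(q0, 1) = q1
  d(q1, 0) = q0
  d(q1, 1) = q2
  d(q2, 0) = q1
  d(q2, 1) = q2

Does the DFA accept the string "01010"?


Trace: q0 -> q1 -> q2 -> q1 -> q2 -> q1
Final state: q1
Accept states: {q0}

No, rejected (final state q1 is not an accept state)


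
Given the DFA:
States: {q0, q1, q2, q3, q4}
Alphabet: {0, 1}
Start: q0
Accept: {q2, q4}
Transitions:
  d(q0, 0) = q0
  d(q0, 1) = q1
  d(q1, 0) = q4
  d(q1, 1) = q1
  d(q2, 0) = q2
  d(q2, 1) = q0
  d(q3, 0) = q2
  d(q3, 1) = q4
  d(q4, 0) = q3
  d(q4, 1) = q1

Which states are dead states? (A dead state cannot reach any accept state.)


Forward reachability from each state:
  q0 -> reaches accept state q2 (live)
  q1 -> reaches accept state q2 (live)
  q2 -> reaches accept state q2 (live)
  q3 -> reaches accept state q2 (live)
  q4 -> reaches accept state q2 (live)

None (all states can reach an accept state)


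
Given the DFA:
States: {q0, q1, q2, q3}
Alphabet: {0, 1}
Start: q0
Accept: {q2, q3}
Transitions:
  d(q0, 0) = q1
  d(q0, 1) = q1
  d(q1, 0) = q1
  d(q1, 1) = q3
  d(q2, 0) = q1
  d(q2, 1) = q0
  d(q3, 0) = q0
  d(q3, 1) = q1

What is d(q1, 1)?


Looking up transition d(q1, 1)

q3


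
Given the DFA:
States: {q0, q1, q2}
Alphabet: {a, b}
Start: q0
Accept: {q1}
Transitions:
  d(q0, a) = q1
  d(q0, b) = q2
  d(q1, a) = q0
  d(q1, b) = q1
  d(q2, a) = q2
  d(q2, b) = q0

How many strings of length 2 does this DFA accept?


Enumerating all length-2 strings:
  "aa" -> q0 [reject]
  "ab" -> q1 [accept]
  "ba" -> q2 [reject]
  "bb" -> q0 [reject]

1 out of 4


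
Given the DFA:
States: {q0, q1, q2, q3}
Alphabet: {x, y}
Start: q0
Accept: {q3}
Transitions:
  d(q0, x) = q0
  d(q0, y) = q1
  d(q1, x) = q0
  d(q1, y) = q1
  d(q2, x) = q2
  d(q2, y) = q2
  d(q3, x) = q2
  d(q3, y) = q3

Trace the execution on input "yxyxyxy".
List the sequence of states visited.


Input: yxyxyxy
d(q0, y) = q1
d(q1, x) = q0
d(q0, y) = q1
d(q1, x) = q0
d(q0, y) = q1
d(q1, x) = q0
d(q0, y) = q1


q0 -> q1 -> q0 -> q1 -> q0 -> q1 -> q0 -> q1


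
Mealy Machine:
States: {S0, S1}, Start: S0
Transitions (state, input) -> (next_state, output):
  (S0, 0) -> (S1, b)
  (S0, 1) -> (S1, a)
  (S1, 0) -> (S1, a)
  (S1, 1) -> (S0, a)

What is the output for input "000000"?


Step-by-step:
  (S0, 0) -> (S1, b)
  (S1, 0) -> (S1, a)
  (S1, 0) -> (S1, a)
  (S1, 0) -> (S1, a)
  (S1, 0) -> (S1, a)
  (S1, 0) -> (S1, a)

"baaaaa"


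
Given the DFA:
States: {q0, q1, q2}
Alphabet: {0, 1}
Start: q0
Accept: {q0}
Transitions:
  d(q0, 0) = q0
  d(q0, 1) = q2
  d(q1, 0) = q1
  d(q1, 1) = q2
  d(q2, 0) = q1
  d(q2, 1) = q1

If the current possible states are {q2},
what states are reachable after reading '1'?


Apply transition on '1' from each current state:
  d(q2, 1) = q1

{q1}


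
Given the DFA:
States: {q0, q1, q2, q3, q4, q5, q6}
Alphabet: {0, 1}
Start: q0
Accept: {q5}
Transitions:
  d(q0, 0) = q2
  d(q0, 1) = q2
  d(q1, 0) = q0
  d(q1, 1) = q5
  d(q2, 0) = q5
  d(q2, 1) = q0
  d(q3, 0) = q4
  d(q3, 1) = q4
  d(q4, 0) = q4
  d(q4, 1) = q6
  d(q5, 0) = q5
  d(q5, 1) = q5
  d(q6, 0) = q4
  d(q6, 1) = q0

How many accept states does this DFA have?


Accept states listed: {q5}
Counting: q5(1)

1


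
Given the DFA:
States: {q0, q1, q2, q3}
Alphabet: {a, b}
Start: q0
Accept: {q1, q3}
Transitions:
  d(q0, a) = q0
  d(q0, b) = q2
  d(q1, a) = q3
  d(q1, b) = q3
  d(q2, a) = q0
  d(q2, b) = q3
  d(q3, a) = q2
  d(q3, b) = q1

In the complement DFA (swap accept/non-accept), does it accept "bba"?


Trace: q0 -> q2 -> q3 -> q2
Final: q2
Original accept: {q1, q3}
Complement: q2 is not in original accept

Yes, complement accepts (original rejects)


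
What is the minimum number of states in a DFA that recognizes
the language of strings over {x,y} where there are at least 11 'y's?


States: count = 0, 1, ..., 10, and a final '>= 11' state.
Total: 11 + 1 = 12. Accept = '>= 11' state.

12


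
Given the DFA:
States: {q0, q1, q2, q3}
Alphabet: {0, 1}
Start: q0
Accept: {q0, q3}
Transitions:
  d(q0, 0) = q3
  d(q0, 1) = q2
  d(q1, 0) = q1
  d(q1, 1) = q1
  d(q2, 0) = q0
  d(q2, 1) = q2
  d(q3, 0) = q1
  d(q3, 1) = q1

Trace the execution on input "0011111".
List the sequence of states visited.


Input: 0011111
d(q0, 0) = q3
d(q3, 0) = q1
d(q1, 1) = q1
d(q1, 1) = q1
d(q1, 1) = q1
d(q1, 1) = q1
d(q1, 1) = q1


q0 -> q3 -> q1 -> q1 -> q1 -> q1 -> q1 -> q1


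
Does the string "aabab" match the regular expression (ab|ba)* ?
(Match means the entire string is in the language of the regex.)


|string| = 5; first = 'a'; last = 'b'

No, "aabab" does not match (ab|ba)*


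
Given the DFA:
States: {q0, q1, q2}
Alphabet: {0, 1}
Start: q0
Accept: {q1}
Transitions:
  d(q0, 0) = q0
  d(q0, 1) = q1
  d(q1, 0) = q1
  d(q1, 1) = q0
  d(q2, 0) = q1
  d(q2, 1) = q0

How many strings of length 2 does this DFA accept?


Enumerating all length-2 strings:
  "00" -> q0 [reject]
  "01" -> q1 [accept]
  "10" -> q1 [accept]
  "11" -> q0 [reject]

2 out of 4


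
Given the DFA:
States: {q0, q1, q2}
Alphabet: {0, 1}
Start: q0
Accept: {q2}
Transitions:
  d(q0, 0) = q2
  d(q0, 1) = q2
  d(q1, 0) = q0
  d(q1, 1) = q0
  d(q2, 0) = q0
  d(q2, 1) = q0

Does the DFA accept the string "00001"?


Trace: q0 -> q2 -> q0 -> q2 -> q0 -> q2
Final state: q2
Accept states: {q2}

Yes, accepted (final state q2 is an accept state)


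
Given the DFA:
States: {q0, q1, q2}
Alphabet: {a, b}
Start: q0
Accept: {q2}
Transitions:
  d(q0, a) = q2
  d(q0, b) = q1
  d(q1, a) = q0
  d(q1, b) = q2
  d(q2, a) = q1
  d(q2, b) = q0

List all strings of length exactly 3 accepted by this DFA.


All strings of length 3: 8 total
Accepted: 3

"aab", "aba", "baa"


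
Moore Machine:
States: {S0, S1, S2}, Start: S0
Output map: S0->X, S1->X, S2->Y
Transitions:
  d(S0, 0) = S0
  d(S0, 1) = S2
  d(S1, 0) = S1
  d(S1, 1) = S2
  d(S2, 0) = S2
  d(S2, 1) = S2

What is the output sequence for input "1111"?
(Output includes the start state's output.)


Start: S0 (output X)
  --1--> S2 (output Y)
  --1--> S2 (output Y)
  --1--> S2 (output Y)
  --1--> S2 (output Y)

"XYYYY"


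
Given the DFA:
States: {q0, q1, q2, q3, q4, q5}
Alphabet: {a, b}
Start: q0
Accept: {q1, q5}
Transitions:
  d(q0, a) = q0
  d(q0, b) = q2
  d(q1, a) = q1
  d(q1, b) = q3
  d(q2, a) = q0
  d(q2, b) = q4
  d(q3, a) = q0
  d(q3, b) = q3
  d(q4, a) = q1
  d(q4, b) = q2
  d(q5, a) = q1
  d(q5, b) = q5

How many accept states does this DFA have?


Accept states listed: {q1, q5}
Counting: q1(1) q5(2)

2


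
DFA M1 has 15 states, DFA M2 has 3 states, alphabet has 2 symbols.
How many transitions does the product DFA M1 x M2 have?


Product DFA has 15 * 3 = 45 states.
Each has 2 transitions: 45 * 2 = 90

90


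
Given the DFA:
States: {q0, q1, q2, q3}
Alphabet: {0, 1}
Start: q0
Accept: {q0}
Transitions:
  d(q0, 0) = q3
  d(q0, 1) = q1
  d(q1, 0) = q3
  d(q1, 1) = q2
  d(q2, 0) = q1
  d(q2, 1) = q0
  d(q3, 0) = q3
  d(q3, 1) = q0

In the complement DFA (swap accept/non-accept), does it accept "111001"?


Trace: q0 -> q1 -> q2 -> q0 -> q3 -> q3 -> q0
Final: q0
Original accept: {q0}
Complement: q0 is in original accept

No, complement rejects (original accepts)


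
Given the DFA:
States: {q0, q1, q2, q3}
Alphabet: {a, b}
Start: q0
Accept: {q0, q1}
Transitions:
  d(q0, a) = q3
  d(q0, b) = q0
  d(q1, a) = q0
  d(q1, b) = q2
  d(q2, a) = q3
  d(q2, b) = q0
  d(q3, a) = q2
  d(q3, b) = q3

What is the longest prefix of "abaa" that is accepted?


Run the DFA, marking each prefix where the state is accepting:
  "" -> q0 [accept]
  "a" -> q3 [reject]
  "ab" -> q3 [reject]
  "aba" -> q2 [reject]
  "abaa" -> q3 [reject]

""


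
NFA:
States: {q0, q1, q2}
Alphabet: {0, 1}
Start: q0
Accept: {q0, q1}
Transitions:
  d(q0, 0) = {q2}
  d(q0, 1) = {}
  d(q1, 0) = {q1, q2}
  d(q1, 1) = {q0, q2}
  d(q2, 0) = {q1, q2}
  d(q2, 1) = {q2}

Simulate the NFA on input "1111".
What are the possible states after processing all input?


Start: {q0}
  --1--> {}
  --1--> {}
  --1--> {}
  --1--> {}

{} (empty set, no valid transitions)
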